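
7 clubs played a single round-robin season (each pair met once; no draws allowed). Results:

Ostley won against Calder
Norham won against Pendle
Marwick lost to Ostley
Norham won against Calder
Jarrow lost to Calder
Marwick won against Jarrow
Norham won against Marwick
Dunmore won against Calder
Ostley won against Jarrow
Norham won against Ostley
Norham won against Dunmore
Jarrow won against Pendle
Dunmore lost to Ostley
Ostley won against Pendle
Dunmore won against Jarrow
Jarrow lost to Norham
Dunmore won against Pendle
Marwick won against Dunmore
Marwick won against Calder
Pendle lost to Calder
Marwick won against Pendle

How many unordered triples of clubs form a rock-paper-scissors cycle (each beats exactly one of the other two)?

Win totals: Dunmore 3, Norham 6, Marwick 4, Calder 2, Ostley 5, Jarrow 1, Pendle 0.
A club with w wins dominates both others in C(w,2) triples; summing gives 3 + 15 + 6 + 1 + 10 + 0 + 0 = 35 transitive triples.
Total triples C(7,3) = 35, so cyclic triples = 35 − 35 = 0.

0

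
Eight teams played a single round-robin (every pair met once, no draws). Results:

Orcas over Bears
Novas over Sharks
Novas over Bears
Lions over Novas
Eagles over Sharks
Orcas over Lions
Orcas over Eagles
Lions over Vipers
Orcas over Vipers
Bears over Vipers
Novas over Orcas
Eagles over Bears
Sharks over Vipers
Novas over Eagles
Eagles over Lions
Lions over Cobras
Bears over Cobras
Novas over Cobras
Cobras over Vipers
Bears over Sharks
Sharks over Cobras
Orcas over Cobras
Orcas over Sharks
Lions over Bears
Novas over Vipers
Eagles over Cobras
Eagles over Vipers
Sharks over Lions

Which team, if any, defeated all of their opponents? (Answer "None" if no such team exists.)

Highest win total is Orcas with 6 (out of 7 possible).
Orcas lost to Novas, so no team went undefeated.

None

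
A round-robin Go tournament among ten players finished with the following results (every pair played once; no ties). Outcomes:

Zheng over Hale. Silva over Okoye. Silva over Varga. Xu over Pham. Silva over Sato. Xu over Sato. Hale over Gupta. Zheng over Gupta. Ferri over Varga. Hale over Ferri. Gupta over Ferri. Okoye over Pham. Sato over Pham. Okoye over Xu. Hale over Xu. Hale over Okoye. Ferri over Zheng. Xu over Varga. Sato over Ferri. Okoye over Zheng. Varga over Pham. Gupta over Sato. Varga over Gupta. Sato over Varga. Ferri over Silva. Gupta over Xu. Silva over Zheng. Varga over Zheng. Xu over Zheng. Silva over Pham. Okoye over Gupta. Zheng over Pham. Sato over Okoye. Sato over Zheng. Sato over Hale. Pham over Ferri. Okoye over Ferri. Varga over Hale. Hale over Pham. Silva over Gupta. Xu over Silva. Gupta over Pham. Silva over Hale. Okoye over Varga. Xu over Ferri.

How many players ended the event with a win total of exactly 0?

0

Win totals: Xu 6, Gupta 4, Pham 1, Sato 6, Ferri 3, Silva 7, Varga 4, Zheng 3, Okoye 6, Hale 5.
No player has exactly 0 wins.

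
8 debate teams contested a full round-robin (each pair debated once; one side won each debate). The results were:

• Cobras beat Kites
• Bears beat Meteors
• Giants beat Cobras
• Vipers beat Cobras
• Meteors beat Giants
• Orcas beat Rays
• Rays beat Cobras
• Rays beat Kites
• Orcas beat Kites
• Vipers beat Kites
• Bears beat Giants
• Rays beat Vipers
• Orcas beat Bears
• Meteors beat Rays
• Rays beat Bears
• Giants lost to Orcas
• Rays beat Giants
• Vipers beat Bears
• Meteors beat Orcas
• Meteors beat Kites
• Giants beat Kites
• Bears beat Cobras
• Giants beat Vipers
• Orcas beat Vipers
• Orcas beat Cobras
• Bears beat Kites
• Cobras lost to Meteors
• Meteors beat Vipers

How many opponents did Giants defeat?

3

Giants' results: beat Cobras, Kites, Vipers; lost to Rays, Meteors, Orcas, Bears.
That is 3 wins.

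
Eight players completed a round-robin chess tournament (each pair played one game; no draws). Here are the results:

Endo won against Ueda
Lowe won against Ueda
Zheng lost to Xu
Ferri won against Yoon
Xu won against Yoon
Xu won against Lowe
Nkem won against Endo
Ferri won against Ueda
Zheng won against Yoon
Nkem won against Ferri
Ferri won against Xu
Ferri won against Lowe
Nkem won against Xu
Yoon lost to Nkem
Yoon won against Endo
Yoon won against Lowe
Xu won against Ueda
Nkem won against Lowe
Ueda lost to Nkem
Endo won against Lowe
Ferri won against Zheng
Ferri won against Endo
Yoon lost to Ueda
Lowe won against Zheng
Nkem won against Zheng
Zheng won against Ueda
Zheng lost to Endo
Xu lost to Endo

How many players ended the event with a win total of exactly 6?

1

Win totals: Ueda 1, Ferri 6, Nkem 7, Zheng 2, Endo 4, Xu 4, Lowe 2, Yoon 2.
Exactly 6: Ferri — 1 player.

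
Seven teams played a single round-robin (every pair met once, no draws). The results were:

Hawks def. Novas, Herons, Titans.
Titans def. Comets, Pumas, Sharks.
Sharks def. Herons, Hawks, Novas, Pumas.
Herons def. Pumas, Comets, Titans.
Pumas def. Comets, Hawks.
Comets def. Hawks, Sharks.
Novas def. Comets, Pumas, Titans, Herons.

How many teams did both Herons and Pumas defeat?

Herons beat: Titans, Comets, Pumas.
Pumas beat: Hawks, Comets.
Both beat: Comets — 1.

1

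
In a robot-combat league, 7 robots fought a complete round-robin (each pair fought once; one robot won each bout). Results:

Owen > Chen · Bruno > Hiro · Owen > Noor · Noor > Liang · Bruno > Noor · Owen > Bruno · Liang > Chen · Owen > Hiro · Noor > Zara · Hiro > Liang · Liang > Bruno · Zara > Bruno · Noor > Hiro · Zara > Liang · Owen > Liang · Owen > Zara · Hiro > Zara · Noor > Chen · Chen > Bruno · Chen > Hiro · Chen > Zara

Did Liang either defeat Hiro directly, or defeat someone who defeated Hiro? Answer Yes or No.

Yes

Liang did not beat Hiro directly.
Liang beat Bruno, Chen. Of those, Bruno beat Hiro.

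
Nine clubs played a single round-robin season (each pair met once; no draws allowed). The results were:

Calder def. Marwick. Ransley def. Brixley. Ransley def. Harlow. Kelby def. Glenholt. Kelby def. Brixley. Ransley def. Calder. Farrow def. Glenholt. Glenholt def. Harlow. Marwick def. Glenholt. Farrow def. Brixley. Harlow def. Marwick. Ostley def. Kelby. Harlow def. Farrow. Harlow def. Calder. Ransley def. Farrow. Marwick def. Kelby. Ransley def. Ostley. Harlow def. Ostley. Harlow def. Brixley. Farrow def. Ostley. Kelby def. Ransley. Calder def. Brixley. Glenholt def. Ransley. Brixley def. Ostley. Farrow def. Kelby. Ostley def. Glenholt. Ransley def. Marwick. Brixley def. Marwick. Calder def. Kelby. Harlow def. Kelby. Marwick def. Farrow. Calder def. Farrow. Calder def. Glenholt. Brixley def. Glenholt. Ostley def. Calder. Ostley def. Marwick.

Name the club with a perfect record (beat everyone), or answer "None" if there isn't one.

None

Highest win total is Ransley with 6 (out of 8 possible).
Ransley lost to Glenholt, Kelby, so no club went undefeated.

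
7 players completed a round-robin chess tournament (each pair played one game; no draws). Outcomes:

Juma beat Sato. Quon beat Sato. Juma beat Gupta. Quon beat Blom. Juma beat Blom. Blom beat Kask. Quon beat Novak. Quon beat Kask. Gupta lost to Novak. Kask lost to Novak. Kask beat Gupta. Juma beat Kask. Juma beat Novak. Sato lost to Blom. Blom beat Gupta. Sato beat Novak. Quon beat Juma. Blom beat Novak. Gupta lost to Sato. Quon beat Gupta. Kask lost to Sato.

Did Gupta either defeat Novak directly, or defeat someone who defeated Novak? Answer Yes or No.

Gupta did not beat Novak directly.
Gupta beat no one, so there is no intermediate player.

No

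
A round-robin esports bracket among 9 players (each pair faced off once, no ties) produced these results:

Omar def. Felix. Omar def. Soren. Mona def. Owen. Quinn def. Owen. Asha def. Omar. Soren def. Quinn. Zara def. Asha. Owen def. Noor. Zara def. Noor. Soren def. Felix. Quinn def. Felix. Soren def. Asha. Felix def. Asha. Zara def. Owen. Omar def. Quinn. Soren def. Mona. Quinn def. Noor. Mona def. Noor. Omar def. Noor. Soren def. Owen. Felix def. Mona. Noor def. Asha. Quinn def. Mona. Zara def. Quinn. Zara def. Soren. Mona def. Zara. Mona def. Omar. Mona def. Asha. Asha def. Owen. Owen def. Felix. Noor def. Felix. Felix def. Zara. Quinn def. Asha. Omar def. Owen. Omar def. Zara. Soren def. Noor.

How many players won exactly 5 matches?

3

Win totals: Owen 2, Omar 6, Mona 5, Quinn 5, Noor 2, Zara 5, Asha 2, Felix 3, Soren 6.
Exactly 5: Mona, Quinn, Zara — 3 players.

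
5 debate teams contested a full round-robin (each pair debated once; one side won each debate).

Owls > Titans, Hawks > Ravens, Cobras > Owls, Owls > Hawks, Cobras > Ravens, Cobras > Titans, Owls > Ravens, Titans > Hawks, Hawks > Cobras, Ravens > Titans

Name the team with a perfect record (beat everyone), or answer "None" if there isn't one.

Highest win total is Owls with 3 (out of 4 possible).
Owls lost to Cobras, so no team went undefeated.

None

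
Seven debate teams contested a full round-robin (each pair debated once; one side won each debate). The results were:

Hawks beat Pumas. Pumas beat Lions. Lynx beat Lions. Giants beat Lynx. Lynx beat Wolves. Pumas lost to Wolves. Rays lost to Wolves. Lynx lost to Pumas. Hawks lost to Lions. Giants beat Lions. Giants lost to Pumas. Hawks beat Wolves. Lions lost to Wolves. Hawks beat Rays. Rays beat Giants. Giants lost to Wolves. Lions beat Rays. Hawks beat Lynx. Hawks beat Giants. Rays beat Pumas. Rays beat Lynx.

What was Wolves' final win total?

4

Wolves' results: beat Pumas, Rays, Lions, Giants; lost to Lynx, Hawks.
That is 4 wins.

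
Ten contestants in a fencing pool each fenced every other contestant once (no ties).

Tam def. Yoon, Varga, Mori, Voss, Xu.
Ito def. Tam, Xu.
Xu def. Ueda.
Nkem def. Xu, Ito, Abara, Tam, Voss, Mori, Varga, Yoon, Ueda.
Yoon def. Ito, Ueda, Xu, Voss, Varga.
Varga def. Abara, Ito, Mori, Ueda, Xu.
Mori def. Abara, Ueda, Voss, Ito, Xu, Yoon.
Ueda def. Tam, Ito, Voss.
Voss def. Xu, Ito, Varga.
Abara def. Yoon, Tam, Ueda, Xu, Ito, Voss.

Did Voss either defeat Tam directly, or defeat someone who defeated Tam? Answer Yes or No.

Yes

Voss did not beat Tam directly.
Voss beat Xu, Ito, Varga. Of those, Ito beat Tam.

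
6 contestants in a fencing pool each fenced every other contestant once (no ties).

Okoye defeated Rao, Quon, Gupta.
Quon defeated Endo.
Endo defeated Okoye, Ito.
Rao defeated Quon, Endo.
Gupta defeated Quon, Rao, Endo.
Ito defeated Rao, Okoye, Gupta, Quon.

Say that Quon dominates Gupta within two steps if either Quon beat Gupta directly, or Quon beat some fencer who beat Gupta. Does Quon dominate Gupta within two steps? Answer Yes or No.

Quon did not beat Gupta directly.
Quon beat Endo, but each of them lost to Gupta. No two-step path.

No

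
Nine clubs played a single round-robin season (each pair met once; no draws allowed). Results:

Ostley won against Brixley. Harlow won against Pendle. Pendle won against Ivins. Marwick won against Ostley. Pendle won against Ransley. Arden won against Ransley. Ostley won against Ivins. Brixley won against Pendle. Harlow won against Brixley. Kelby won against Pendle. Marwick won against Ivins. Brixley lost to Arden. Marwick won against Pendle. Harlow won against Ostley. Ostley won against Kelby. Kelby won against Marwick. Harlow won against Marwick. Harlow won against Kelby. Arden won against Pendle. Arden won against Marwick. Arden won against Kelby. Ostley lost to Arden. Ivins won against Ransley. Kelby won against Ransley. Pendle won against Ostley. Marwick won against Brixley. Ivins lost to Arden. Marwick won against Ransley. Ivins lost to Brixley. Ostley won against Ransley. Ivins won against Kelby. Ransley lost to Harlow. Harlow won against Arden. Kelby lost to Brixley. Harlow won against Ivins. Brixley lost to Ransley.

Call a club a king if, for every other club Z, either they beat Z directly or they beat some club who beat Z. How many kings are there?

1

Ivins cannot reach Ostley, Arden, Harlow in two steps.
Kelby cannot reach Arden, Harlow in two steps.
Pendle cannot reach Arden, Harlow, Marwick in two steps.
Ostley cannot reach Arden, Harlow in two steps.
Arden cannot reach Harlow in two steps.
Harlow reaches everyone (king).
Brixley cannot reach Arden, Harlow in two steps.
Ransley cannot reach Ostley, Arden, Harlow, Marwick in two steps.
Marwick cannot reach Arden, Harlow in two steps.
Kings: Harlow — 1.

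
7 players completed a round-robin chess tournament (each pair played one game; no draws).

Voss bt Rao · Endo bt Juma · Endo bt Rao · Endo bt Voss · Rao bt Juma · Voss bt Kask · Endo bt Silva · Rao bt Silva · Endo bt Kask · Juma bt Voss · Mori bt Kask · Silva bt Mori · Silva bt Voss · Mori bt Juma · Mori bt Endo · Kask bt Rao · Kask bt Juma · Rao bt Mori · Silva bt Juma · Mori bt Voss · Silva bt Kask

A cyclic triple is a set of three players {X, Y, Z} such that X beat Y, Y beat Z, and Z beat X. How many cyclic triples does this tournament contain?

8

Win totals: Kask 2, Endo 5, Silva 4, Juma 1, Voss 2, Mori 4, Rao 3.
A player with w wins dominates both others in C(w,2) triples; summing gives 1 + 10 + 6 + 0 + 1 + 6 + 3 = 27 transitive triples.
Total triples C(7,3) = 35, so cyclic triples = 35 − 27 = 8.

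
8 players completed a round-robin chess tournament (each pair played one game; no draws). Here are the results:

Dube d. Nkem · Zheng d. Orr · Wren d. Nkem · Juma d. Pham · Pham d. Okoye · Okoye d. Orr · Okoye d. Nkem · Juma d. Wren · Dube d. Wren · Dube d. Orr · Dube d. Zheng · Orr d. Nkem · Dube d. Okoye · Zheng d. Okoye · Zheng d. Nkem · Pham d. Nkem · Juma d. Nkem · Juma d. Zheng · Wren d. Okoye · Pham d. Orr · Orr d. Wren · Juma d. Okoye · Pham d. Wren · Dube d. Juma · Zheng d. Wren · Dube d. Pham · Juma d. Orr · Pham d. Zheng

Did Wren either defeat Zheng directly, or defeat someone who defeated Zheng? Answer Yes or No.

No

Wren did not beat Zheng directly.
Wren beat Nkem, Okoye, but each of them lost to Zheng. No two-step path.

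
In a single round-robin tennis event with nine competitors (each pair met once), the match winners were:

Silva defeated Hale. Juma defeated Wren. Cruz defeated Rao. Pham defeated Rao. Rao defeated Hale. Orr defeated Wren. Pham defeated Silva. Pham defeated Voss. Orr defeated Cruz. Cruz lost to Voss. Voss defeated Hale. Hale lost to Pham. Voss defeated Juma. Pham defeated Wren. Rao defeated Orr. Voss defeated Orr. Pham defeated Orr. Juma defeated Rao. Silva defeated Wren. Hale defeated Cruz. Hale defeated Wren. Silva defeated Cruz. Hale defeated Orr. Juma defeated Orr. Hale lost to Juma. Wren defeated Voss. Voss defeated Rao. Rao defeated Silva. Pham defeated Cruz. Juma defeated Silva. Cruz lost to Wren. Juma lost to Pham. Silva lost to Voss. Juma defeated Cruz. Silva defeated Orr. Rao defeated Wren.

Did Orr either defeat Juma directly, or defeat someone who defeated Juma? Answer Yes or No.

Orr did not beat Juma directly.
Orr beat Wren, Cruz, but each of them lost to Juma. No two-step path.

No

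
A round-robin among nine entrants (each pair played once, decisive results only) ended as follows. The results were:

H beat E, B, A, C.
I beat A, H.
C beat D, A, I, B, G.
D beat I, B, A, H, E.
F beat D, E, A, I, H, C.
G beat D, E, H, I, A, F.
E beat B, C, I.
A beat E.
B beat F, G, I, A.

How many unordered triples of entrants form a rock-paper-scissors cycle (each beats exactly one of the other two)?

Win totals: A 1, B 4, C 5, D 5, E 3, F 6, G 6, H 4, I 2.
An entrant with w wins dominates both others in C(w,2) triples; summing gives 0 + 6 + 10 + 10 + 3 + 15 + 15 + 6 + 1 = 66 transitive triples.
Total triples C(9,3) = 84, so cyclic triples = 84 − 66 = 18.

18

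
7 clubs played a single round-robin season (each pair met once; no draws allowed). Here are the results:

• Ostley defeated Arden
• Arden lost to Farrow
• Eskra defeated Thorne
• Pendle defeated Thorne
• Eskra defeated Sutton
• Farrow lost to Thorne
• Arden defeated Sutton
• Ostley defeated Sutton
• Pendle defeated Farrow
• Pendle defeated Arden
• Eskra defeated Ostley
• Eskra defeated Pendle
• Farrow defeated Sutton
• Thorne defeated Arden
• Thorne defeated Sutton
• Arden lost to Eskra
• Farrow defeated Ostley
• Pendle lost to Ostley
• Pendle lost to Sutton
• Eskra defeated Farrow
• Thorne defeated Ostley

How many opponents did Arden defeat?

Arden's results: beat Sutton; lost to Farrow, Pendle, Eskra, Ostley, Thorne.
That is 1 win.

1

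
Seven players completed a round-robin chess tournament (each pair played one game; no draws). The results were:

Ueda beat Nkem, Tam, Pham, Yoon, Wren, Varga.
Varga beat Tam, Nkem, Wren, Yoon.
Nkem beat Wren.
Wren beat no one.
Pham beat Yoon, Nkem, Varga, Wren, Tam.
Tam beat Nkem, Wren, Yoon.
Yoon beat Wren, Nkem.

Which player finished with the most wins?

Win totals: Tam 3, Wren 0, Yoon 2, Varga 4, Ueda 6, Nkem 1, Pham 5.
Ueda leads with 6 wins (next highest: 5).

Ueda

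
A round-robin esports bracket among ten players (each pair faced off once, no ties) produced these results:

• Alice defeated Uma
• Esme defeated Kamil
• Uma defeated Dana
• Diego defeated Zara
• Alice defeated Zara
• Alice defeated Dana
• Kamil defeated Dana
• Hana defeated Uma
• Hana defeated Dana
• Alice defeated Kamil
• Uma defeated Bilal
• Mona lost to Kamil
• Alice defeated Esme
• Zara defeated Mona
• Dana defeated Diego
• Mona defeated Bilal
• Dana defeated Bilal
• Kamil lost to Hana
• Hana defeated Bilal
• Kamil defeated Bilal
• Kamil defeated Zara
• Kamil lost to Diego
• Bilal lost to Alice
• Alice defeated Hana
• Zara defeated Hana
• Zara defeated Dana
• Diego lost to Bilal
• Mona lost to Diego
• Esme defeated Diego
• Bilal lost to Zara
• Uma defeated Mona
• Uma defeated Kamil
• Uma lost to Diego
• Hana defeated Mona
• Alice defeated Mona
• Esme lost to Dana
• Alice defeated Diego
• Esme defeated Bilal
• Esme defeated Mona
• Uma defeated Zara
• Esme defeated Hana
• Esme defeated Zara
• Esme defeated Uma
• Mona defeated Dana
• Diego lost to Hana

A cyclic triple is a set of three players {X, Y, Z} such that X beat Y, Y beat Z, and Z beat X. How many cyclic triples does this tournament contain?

16

Win totals: Bilal 1, Hana 6, Zara 4, Diego 4, Alice 9, Uma 5, Dana 3, Kamil 4, Mona 2, Esme 7.
A player with w wins dominates both others in C(w,2) triples; summing gives 0 + 15 + 6 + 6 + 36 + 10 + 3 + 6 + 1 + 21 = 104 transitive triples.
Total triples C(10,3) = 120, so cyclic triples = 120 − 104 = 16.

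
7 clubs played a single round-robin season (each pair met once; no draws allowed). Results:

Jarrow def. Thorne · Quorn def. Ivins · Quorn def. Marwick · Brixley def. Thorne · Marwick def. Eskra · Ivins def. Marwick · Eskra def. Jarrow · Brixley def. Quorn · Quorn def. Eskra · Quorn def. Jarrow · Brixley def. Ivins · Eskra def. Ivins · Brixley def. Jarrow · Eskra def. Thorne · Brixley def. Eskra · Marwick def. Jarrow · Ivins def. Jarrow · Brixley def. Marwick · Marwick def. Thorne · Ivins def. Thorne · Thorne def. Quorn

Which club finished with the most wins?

Brixley

Win totals: Quorn 4, Thorne 1, Ivins 3, Jarrow 1, Marwick 3, Brixley 6, Eskra 3.
Brixley leads with 6 wins (next highest: 4).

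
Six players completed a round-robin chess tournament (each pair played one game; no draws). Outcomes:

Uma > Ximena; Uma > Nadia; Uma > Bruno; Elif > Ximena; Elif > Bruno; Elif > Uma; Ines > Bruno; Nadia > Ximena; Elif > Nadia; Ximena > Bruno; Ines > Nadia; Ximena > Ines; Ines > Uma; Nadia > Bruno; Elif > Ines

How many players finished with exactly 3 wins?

Win totals: Elif 5, Nadia 2, Ines 3, Bruno 0, Uma 3, Ximena 2.
Exactly 3: Ines, Uma — 2 players.

2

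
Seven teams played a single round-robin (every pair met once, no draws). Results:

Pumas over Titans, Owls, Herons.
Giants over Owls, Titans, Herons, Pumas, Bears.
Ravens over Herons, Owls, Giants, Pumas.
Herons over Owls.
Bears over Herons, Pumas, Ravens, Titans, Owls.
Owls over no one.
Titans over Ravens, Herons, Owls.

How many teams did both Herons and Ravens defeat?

1

Herons beat: Owls.
Ravens beat: Herons, Owls, Giants, Pumas.
Both beat: Owls — 1.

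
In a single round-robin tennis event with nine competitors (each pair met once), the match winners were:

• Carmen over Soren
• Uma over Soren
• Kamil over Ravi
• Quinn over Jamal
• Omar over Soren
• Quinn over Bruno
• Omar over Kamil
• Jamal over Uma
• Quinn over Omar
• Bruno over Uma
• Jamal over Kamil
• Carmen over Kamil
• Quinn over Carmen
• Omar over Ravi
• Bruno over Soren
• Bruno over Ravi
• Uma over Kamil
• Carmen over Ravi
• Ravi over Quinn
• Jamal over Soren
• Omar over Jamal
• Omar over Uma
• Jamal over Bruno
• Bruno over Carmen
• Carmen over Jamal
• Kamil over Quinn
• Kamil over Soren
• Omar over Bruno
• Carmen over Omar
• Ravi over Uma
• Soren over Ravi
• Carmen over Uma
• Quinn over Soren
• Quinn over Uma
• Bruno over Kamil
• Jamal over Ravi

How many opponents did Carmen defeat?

6

Carmen's results: beat Omar, Soren, Jamal, Kamil, Ravi, Uma; lost to Bruno, Quinn.
That is 6 wins.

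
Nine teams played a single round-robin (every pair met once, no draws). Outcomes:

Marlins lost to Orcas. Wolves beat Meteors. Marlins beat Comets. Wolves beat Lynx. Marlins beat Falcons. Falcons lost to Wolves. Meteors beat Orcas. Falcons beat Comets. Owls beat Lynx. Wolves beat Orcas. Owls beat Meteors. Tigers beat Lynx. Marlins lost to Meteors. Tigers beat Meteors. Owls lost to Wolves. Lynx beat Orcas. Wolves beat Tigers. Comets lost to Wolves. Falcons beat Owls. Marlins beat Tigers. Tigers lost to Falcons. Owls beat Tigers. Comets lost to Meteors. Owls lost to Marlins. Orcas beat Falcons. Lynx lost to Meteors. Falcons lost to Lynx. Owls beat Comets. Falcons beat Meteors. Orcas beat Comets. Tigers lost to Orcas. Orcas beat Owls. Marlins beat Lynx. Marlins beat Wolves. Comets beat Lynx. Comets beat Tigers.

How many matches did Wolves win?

7

Wolves' results: beat Comets, Orcas, Lynx, Tigers, Owls, Meteors, Falcons; lost to Marlins.
That is 7 wins.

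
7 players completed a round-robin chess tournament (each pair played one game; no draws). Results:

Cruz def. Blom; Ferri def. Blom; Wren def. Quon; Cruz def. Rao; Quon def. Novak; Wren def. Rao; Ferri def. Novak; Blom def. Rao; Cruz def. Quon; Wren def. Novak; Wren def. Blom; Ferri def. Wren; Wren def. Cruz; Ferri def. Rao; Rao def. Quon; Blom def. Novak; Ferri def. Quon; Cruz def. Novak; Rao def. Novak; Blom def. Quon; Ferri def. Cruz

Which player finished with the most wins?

Ferri

Win totals: Rao 2, Cruz 4, Wren 5, Blom 3, Ferri 6, Quon 1, Novak 0.
Ferri leads with 6 wins (next highest: 5).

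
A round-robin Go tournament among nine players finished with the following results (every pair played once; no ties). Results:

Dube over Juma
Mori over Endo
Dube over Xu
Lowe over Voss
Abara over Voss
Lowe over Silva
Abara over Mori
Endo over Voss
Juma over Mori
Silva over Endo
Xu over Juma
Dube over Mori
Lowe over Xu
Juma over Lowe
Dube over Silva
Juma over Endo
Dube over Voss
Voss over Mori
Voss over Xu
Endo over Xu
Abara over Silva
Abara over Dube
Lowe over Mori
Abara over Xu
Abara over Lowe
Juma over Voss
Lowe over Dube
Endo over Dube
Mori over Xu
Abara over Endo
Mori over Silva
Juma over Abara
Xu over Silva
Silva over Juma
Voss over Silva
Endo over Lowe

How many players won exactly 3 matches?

2

Win totals: Lowe 5, Dube 5, Mori 3, Endo 4, Juma 5, Voss 3, Abara 7, Silva 2, Xu 2.
Exactly 3: Mori, Voss — 2 players.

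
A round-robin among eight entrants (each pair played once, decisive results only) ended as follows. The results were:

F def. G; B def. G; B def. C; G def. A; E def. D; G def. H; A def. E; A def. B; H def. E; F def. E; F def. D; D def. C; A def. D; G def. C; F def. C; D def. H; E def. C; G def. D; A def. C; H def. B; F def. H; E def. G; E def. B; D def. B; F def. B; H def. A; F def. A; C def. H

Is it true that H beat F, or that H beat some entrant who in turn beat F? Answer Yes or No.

H did not beat F directly.
H beat A, B, E, but each of them lost to F. No two-step path.

No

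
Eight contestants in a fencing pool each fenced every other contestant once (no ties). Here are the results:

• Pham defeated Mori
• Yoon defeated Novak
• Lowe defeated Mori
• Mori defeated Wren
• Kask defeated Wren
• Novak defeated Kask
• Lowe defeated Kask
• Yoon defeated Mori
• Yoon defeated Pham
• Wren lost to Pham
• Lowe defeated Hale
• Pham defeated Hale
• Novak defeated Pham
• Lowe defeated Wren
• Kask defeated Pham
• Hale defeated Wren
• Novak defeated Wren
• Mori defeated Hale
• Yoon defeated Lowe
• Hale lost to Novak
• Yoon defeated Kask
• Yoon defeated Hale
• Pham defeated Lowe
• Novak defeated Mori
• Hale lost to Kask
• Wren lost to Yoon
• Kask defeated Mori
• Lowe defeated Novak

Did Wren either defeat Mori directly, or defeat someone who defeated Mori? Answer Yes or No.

No

Wren did not beat Mori directly.
Wren beat no one, so there is no intermediate fencer.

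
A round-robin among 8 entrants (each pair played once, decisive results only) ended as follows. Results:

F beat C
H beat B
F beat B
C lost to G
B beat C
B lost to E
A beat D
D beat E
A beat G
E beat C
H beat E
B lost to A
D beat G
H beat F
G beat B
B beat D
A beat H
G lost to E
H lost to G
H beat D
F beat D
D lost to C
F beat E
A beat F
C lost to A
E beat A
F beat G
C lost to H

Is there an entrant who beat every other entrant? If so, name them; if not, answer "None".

None

Highest win total is A with 6 (out of 7 possible).
A lost to E, so no entrant went undefeated.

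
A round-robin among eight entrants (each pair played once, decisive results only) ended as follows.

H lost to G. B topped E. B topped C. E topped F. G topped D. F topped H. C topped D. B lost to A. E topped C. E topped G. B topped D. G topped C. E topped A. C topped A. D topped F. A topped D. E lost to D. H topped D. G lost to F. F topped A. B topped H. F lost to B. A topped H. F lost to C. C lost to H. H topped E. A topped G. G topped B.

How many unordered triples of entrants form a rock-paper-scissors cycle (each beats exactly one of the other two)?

Win totals: A 4, B 5, C 3, D 2, E 4, F 3, G 4, H 3.
An entrant with w wins dominates both others in C(w,2) triples; summing gives 6 + 10 + 3 + 1 + 6 + 3 + 6 + 3 = 38 transitive triples.
Total triples C(8,3) = 56, so cyclic triples = 56 − 38 = 18.

18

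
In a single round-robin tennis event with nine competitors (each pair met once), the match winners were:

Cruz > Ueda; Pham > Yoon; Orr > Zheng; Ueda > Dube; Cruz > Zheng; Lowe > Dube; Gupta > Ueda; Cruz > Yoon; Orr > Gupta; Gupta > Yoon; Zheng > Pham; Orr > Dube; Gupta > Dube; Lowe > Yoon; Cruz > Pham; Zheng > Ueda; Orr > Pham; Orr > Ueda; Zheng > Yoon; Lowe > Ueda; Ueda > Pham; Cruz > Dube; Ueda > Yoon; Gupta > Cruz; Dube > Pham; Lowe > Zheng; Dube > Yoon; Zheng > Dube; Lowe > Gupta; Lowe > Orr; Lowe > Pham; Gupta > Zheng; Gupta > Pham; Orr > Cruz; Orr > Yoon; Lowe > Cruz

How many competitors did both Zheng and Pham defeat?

1

Zheng beat: Dube, Yoon, Pham, Ueda.
Pham beat: Yoon.
Both beat: Yoon — 1.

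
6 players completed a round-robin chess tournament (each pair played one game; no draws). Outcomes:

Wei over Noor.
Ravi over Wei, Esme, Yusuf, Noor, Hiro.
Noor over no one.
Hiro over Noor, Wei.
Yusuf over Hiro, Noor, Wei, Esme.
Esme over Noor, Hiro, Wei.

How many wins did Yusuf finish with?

4

Yusuf's results: beat Esme, Hiro, Noor, Wei; lost to Ravi.
That is 4 wins.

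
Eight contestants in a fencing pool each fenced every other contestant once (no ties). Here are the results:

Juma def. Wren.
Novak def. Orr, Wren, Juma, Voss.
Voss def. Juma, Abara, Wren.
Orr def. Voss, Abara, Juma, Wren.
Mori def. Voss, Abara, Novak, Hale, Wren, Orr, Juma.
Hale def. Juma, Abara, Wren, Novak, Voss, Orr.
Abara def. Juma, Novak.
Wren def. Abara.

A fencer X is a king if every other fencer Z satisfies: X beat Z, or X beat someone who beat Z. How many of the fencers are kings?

1

Wren cannot reach Hale, Orr, Mori, Voss in two steps.
Abara cannot reach Hale, Mori in two steps.
Novak cannot reach Hale, Mori in two steps.
Hale cannot reach Mori in two steps.
Juma cannot reach Novak, Hale, Orr, Mori, Voss in two steps.
Orr cannot reach Hale, Mori in two steps.
Mori reaches everyone (king).
Voss cannot reach Hale, Orr, Mori in two steps.
Kings: Mori — 1.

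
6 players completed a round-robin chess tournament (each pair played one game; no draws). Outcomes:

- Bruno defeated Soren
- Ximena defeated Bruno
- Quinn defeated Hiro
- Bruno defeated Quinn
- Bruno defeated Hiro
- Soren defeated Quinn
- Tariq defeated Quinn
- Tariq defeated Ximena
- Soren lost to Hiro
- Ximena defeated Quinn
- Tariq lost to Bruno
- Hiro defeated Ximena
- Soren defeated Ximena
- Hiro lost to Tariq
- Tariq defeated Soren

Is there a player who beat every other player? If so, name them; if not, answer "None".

None

Highest win total is Tariq with 4 (out of 5 possible).
Tariq lost to Bruno, so no player went undefeated.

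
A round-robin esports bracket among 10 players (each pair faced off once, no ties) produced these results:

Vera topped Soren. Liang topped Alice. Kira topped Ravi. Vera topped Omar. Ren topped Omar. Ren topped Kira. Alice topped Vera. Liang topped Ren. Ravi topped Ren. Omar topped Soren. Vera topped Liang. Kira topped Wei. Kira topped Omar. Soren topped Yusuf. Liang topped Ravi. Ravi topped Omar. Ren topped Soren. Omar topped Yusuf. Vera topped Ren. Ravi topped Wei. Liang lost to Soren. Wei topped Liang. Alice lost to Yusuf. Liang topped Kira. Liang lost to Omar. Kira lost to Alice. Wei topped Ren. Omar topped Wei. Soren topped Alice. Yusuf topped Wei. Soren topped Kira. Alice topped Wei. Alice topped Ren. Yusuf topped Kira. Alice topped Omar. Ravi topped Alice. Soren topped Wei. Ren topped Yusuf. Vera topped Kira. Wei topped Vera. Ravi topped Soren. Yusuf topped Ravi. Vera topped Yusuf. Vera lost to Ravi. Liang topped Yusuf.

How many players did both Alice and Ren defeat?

Alice beat: Omar, Ren, Kira, Wei, Vera.
Ren beat: Yusuf, Omar, Kira, Soren.
Both beat: Omar, Kira — 2.

2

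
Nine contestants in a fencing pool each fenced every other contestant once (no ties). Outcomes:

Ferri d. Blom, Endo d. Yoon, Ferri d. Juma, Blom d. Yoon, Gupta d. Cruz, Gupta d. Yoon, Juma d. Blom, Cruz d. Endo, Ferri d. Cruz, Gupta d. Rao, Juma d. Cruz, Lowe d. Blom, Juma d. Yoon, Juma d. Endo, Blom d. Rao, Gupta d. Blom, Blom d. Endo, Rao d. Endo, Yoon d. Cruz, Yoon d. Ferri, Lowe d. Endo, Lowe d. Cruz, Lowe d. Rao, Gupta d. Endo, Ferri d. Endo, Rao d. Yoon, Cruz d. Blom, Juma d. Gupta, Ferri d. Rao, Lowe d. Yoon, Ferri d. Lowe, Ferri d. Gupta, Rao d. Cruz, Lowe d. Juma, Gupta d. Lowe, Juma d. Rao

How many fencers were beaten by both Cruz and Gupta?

Cruz beat: Blom, Endo.
Gupta beat: Blom, Yoon, Endo, Lowe, Cruz, Rao.
Both beat: Blom, Endo — 2.

2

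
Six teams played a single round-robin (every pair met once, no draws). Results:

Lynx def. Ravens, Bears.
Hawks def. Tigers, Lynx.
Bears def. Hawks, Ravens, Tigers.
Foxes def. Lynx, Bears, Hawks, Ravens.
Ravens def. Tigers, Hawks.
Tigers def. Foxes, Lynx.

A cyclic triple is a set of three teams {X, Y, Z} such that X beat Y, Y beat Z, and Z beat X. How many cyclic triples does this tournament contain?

7

Win totals: Hawks 2, Ravens 2, Lynx 2, Bears 3, Tigers 2, Foxes 4.
A team with w wins dominates both others in C(w,2) triples; summing gives 1 + 1 + 1 + 3 + 1 + 6 = 13 transitive triples.
Total triples C(6,3) = 20, so cyclic triples = 20 − 13 = 7.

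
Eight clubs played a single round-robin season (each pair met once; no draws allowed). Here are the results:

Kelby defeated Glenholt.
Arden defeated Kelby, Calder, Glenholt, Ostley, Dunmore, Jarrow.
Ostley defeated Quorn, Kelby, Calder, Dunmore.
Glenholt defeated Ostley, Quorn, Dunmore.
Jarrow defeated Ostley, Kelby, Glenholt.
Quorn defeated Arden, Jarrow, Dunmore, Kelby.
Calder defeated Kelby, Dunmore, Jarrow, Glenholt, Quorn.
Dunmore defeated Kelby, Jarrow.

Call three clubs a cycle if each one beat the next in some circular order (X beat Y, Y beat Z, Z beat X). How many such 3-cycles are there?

Win totals: Calder 5, Kelby 1, Dunmore 2, Ostley 4, Quorn 4, Arden 6, Glenholt 3, Jarrow 3.
A club with w wins dominates both others in C(w,2) triples; summing gives 10 + 0 + 1 + 6 + 6 + 15 + 3 + 3 = 44 transitive triples.
Total triples C(8,3) = 56, so cyclic triples = 56 − 44 = 12.

12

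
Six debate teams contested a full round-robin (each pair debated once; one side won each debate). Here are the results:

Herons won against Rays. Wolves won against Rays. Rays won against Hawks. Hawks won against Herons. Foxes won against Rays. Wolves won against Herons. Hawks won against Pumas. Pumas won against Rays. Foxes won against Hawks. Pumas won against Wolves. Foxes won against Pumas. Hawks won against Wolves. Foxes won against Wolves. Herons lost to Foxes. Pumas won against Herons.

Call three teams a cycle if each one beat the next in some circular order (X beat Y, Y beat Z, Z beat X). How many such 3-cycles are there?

3

Win totals: Rays 1, Hawks 3, Foxes 5, Herons 1, Wolves 2, Pumas 3.
A team with w wins dominates both others in C(w,2) triples; summing gives 0 + 3 + 10 + 0 + 1 + 3 = 17 transitive triples.
Total triples C(6,3) = 20, so cyclic triples = 20 − 17 = 3.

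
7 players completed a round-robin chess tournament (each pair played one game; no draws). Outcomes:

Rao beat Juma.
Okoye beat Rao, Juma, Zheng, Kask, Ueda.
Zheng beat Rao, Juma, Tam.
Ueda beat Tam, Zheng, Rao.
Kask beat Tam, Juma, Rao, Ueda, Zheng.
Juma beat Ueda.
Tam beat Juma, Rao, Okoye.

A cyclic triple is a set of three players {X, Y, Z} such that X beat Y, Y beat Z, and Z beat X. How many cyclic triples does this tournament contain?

6

Win totals: Juma 1, Tam 3, Rao 1, Ueda 3, Okoye 5, Kask 5, Zheng 3.
A player with w wins dominates both others in C(w,2) triples; summing gives 0 + 3 + 0 + 3 + 10 + 10 + 3 = 29 transitive triples.
Total triples C(7,3) = 35, so cyclic triples = 35 − 29 = 6.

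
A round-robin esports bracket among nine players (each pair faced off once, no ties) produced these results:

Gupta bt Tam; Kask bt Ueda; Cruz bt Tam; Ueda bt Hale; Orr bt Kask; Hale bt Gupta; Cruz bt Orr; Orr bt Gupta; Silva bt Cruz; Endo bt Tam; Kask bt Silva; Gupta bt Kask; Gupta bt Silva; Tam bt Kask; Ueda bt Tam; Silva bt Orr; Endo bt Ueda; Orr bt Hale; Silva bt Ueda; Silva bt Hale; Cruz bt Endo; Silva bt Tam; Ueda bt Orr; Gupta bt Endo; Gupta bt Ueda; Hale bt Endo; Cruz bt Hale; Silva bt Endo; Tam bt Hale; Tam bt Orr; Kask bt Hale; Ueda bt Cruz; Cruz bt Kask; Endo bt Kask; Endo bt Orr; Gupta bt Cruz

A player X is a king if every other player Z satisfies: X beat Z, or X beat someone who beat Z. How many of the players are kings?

Cruz reaches everyone (king).
Hale reaches everyone (king).
Orr reaches everyone (king).
Kask reaches everyone (king).
Tam cannot reach Cruz in two steps.
Ueda cannot reach Silva in two steps.
Endo reaches everyone (king).
Silva reaches everyone (king).
Gupta reaches everyone (king).
Kings: Cruz, Hale, Orr, Kask, Endo, Silva, Gupta — 7.

7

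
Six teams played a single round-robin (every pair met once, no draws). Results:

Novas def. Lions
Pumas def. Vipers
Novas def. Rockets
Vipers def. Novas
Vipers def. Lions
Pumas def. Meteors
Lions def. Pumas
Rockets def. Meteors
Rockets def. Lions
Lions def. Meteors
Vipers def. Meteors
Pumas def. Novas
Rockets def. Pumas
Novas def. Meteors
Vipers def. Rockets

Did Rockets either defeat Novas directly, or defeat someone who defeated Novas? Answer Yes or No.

Rockets did not beat Novas directly.
Rockets beat Meteors, Lions, Pumas. Of those, Pumas beat Novas.

Yes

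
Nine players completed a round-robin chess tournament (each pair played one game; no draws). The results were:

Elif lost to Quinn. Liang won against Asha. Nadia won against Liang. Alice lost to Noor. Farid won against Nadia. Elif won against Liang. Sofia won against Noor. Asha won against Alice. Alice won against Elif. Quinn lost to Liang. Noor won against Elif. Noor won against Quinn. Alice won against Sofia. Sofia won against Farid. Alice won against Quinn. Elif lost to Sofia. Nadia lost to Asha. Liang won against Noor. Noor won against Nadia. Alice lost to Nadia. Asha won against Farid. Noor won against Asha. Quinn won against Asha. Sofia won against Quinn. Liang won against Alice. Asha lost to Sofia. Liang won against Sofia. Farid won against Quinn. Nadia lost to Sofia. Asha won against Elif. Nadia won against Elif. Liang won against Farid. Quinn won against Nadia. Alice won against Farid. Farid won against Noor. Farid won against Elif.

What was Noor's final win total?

5

Noor's results: beat Alice, Nadia, Elif, Quinn, Asha; lost to Liang, Farid, Sofia.
That is 5 wins.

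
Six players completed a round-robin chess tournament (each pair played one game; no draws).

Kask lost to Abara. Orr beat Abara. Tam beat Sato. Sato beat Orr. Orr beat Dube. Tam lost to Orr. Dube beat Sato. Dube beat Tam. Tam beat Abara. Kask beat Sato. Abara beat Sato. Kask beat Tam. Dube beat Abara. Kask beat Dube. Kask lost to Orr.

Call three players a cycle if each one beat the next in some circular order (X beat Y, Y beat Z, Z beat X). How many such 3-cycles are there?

Win totals: Kask 3, Sato 1, Tam 2, Dube 3, Abara 2, Orr 4.
A player with w wins dominates both others in C(w,2) triples; summing gives 3 + 0 + 1 + 3 + 1 + 6 = 14 transitive triples.
Total triples C(6,3) = 20, so cyclic triples = 20 − 14 = 6.

6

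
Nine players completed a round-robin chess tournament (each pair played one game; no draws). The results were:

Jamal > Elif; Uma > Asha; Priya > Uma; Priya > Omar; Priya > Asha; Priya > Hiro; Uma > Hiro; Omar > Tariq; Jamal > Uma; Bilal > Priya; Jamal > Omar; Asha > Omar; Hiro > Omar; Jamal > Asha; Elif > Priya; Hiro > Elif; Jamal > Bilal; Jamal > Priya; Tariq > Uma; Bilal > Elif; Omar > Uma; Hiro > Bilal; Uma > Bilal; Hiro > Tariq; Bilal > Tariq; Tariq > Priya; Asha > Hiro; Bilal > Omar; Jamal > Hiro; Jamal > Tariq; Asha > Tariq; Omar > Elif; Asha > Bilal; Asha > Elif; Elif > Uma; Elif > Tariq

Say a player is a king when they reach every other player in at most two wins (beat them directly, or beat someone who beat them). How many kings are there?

Uma cannot reach Jamal in two steps.
Bilal cannot reach Jamal in two steps.
Priya cannot reach Jamal in two steps.
Jamal reaches everyone (king).
Omar cannot reach Jamal in two steps.
Elif cannot reach Jamal in two steps.
Tariq cannot reach Jamal, Elif in two steps.
Hiro cannot reach Jamal, Asha in two steps.
Asha cannot reach Jamal in two steps.
Kings: Jamal — 1.

1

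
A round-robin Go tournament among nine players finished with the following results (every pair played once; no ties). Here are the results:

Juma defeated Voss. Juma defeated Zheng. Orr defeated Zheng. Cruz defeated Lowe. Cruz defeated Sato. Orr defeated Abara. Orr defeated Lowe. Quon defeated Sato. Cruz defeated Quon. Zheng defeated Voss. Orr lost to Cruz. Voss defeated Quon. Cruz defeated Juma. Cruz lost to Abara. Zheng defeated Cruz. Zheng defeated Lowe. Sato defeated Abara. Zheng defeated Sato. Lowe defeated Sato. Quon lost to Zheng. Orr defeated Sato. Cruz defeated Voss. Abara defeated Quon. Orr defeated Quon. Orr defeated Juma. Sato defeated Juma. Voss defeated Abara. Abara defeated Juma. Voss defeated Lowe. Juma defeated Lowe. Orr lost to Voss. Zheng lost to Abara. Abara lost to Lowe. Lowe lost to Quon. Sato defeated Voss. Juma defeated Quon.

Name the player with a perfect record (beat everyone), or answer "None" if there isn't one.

None

Highest win total is Orr with 6 (out of 8 possible).
Orr lost to Cruz, Voss, so no player went undefeated.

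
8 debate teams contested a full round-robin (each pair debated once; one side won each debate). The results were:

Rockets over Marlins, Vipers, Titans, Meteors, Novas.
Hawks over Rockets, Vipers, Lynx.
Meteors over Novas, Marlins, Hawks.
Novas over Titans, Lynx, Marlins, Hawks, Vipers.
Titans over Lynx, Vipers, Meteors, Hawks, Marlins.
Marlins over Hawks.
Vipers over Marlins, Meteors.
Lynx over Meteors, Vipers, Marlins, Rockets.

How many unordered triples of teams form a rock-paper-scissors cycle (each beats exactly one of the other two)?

13

Win totals: Vipers 2, Titans 5, Lynx 4, Marlins 1, Hawks 3, Rockets 5, Meteors 3, Novas 5.
A team with w wins dominates both others in C(w,2) triples; summing gives 1 + 10 + 6 + 0 + 3 + 10 + 3 + 10 = 43 transitive triples.
Total triples C(8,3) = 56, so cyclic triples = 56 − 43 = 13.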